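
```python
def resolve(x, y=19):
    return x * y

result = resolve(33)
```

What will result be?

Step 1: resolve(33) uses default y = 19.
Step 2: Returns 33 * 19 = 627.
Step 3: result = 627

The answer is 627.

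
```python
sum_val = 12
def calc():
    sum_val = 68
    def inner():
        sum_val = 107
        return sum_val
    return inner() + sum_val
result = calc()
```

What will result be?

Step 1: calc() has local sum_val = 68. inner() has local sum_val = 107.
Step 2: inner() returns its local sum_val = 107.
Step 3: calc() returns 107 + its own sum_val (68) = 175

The answer is 175.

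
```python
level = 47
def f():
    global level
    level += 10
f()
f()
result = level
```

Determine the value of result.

Step 1: level = 47.
Step 2: First f(): level = 47 + 10 = 57.
Step 3: Second f(): level = 57 + 10 = 67. result = 67

The answer is 67.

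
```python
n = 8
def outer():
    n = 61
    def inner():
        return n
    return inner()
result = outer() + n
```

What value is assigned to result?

Step 1: Global n = 8. outer() shadows with n = 61.
Step 2: inner() returns enclosing n = 61. outer() = 61.
Step 3: result = 61 + global n (8) = 69

The answer is 69.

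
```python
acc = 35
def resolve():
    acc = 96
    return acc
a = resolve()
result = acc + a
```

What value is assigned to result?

Step 1: Global acc = 35. resolve() returns local acc = 96.
Step 2: a = 96. Global acc still = 35.
Step 3: result = 35 + 96 = 131

The answer is 131.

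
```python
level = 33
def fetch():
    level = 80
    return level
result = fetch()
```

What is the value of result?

Step 1: Global level = 33.
Step 2: fetch() creates local level = 80, shadowing the global.
Step 3: Returns local level = 80. result = 80

The answer is 80.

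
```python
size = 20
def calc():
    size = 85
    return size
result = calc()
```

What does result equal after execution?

Step 1: Global size = 20.
Step 2: calc() creates local size = 85, shadowing the global.
Step 3: Returns local size = 85. result = 85

The answer is 85.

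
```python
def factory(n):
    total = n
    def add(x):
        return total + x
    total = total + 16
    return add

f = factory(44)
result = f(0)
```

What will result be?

Step 1: factory(44) sets total = 44, then total = 44 + 16 = 60.
Step 2: Closures capture by reference, so add sees total = 60.
Step 3: f(0) returns 60 + 0 = 60

The answer is 60.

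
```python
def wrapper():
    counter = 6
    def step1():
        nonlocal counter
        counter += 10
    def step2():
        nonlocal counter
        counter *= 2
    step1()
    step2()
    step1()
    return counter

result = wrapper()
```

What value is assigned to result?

Step 1: counter = 6.
Step 2: step1(): counter = 6 + 10 = 16.
Step 3: step2(): counter = 16 * 2 = 32.
Step 4: step1(): counter = 32 + 10 = 42. result = 42

The answer is 42.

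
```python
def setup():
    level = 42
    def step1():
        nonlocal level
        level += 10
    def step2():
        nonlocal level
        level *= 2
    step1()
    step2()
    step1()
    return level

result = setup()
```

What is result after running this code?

Step 1: level = 42.
Step 2: step1(): level = 42 + 10 = 52.
Step 3: step2(): level = 52 * 2 = 104.
Step 4: step1(): level = 104 + 10 = 114. result = 114

The answer is 114.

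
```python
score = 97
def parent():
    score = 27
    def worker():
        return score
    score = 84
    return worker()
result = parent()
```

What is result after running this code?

Step 1: parent() sets score = 27, then later score = 84.
Step 2: worker() is called after score is reassigned to 84. Closures capture variables by reference, not by value.
Step 3: result = 84

The answer is 84.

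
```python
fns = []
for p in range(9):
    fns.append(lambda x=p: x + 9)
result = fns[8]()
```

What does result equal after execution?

Step 1: Default argument x=p captures p's value at definition time.
Step 2: fns[8] was defined when p = 8, so x defaults to 8.
Step 3: result = 8 + 9 = 17 (default arg fixes the late binding issue)

The answer is 17.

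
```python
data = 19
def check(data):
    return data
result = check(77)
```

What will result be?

Step 1: Global data = 19.
Step 2: check(77) takes parameter data = 77, which shadows the global.
Step 3: result = 77

The answer is 77.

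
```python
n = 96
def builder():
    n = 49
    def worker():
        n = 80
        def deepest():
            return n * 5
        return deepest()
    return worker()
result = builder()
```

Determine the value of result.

Step 1: deepest() looks up n through LEGB: not local, finds n = 80 in enclosing worker().
Step 2: Returns 80 * 5 = 400.
Step 3: result = 400

The answer is 400.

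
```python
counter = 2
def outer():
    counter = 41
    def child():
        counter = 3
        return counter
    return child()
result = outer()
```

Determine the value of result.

Step 1: Three scopes define counter: global (2), outer (41), child (3).
Step 2: child() has its own local counter = 3, which shadows both enclosing and global.
Step 3: result = 3 (local wins in LEGB)

The answer is 3.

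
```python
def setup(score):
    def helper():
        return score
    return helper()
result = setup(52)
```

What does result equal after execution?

Step 1: setup(52) binds parameter score = 52.
Step 2: helper() looks up score in enclosing scope and finds the parameter score = 52.
Step 3: result = 52

The answer is 52.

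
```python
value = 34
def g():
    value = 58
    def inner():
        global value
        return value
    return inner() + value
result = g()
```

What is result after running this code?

Step 1: Global value = 34. g() shadows with local value = 58.
Step 2: inner() uses global keyword, so inner() returns global value = 34.
Step 3: g() returns 34 + 58 = 92

The answer is 92.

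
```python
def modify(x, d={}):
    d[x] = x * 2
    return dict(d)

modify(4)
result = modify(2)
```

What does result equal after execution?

Step 1: Mutable default dict is shared across calls.
Step 2: First call adds 4: 8. Second call adds 2: 4.
Step 3: result = {4: 8, 2: 4}

The answer is {4: 8, 2: 4}.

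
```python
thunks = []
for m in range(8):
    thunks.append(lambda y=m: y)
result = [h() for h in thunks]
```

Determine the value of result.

Step 1: Default arg y=m captures m at each iteration.
Step 2: Each lambda has its own default: 0, 1, ..., 7.
Step 3: result = [0, 1, 2, 3, 4, 5, 6, 7]

The answer is [0, 1, 2, 3, 4, 5, 6, 7].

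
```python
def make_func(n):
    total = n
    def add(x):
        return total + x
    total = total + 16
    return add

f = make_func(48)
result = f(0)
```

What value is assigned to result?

Step 1: make_func(48) sets total = 48, then total = 48 + 16 = 64.
Step 2: Closures capture by reference, so add sees total = 64.
Step 3: f(0) returns 64 + 0 = 64

The answer is 64.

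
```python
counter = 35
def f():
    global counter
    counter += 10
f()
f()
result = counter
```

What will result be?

Step 1: counter = 35.
Step 2: First f(): counter = 35 + 10 = 45.
Step 3: Second f(): counter = 45 + 10 = 55. result = 55

The answer is 55.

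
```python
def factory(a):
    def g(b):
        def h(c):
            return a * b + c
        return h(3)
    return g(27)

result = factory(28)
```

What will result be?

Step 1: a = 28, b = 27, c = 3.
Step 2: h() computes a * b + c = 28 * 27 + 3 = 759.
Step 3: result = 759

The answer is 759.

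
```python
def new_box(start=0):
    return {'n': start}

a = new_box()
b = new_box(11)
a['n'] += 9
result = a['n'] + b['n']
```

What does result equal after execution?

Step 1: new_box() returns a new dict each call (immutable default 0).
Step 2: a = {'n': 0}, b = {'n': 11}.
Step 3: a['n'] += 9 = 9. result = 9 + 11 = 20

The answer is 20.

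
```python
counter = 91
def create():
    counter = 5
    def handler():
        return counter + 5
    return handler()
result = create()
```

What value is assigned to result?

Step 1: create() shadows global counter with counter = 5.
Step 2: handler() finds counter = 5 in enclosing scope, computes 5 + 5 = 10.
Step 3: result = 10

The answer is 10.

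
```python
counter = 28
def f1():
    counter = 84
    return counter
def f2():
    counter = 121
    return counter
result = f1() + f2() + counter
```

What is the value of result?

Step 1: Each function shadows global counter with its own local.
Step 2: f1() returns 84, f2() returns 121.
Step 3: Global counter = 28 is unchanged. result = 84 + 121 + 28 = 233

The answer is 233.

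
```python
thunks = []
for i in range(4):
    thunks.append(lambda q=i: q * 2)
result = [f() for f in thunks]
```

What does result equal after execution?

Step 1: Default arg q=i captures i at each iteration.
Step 2: thunks[k] has q defaulting to k, returns k * 2.
Step 3: result = [0, 2, 4, 6]

The answer is [0, 2, 4, 6].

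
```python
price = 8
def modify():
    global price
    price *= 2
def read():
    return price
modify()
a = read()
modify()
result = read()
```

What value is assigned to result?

Step 1: price = 8.
Step 2: First modify(): price = 8 * 2 = 16.
Step 3: Second modify(): price = 16 * 2 = 32.
Step 4: read() returns 32

The answer is 32.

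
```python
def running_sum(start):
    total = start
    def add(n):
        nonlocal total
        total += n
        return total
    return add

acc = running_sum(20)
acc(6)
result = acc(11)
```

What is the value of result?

Step 1: running_sum(20) creates closure with total = 20.
Step 2: First acc(6): total = 20 + 6 = 26.
Step 3: Second acc(11): total = 26 + 11 = 37. result = 37

The answer is 37.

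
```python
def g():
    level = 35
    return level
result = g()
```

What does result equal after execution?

Step 1: g() defines level = 35 in its local scope.
Step 2: return level finds the local variable level = 35.
Step 3: result = 35

The answer is 35.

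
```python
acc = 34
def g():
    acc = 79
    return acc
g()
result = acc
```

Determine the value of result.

Step 1: acc = 34 globally.
Step 2: g() creates a LOCAL acc = 79 (no global keyword!).
Step 3: The global acc is unchanged. result = 34

The answer is 34.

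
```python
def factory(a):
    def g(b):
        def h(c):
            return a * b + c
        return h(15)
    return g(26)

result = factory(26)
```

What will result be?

Step 1: a = 26, b = 26, c = 15.
Step 2: h() computes a * b + c = 26 * 26 + 15 = 691.
Step 3: result = 691

The answer is 691.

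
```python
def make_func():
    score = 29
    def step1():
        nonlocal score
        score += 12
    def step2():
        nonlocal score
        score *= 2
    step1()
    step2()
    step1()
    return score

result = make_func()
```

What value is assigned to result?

Step 1: score = 29.
Step 2: step1(): score = 29 + 12 = 41.
Step 3: step2(): score = 41 * 2 = 82.
Step 4: step1(): score = 82 + 12 = 94. result = 94

The answer is 94.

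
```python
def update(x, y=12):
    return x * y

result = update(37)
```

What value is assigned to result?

Step 1: update(37) uses default y = 12.
Step 2: Returns 37 * 12 = 444.
Step 3: result = 444

The answer is 444.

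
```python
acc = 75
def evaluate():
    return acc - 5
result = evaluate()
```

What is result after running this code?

Step 1: acc = 75 is defined globally.
Step 2: evaluate() looks up acc from global scope = 75, then computes 75 - 5 = 70.
Step 3: result = 70

The answer is 70.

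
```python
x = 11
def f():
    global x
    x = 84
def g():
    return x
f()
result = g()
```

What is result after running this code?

Step 1: x = 11.
Step 2: f() sets global x = 84.
Step 3: g() reads global x = 84. result = 84

The answer is 84.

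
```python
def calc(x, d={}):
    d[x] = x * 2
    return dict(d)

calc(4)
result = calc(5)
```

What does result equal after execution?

Step 1: Mutable default dict is shared across calls.
Step 2: First call adds 4: 8. Second call adds 5: 10.
Step 3: result = {4: 8, 5: 10}

The answer is {4: 8, 5: 10}.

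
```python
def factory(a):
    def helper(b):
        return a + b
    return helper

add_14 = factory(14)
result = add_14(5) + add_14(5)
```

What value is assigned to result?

Step 1: add_14 captures a = 14.
Step 2: add_14(5) = 14 + 5 = 19, called twice.
Step 3: result = 19 + 19 = 38

The answer is 38.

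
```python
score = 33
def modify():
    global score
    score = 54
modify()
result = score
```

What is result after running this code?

Step 1: score = 33 globally.
Step 2: modify() declares global score and sets it to 54.
Step 3: After modify(), global score = 54. result = 54

The answer is 54.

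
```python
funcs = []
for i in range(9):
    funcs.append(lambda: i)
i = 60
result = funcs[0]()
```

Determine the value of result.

Step 1: Lambdas capture the variable i by reference, not by value.
Step 2: After the loop, i is reassigned to 60.
Step 3: funcs[0]() looks up the current i = 60. result = 60

The answer is 60.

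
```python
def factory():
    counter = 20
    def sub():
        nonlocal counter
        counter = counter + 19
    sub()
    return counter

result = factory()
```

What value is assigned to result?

Step 1: factory() sets counter = 20.
Step 2: sub() uses nonlocal to modify counter in factory's scope: counter = 20 + 19 = 39.
Step 3: factory() returns the modified counter = 39

The answer is 39.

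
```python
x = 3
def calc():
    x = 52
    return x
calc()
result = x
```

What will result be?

Step 1: Global x = 3.
Step 2: calc() creates local x = 52 (shadow, not modification).
Step 3: After calc() returns, global x is unchanged. result = 3

The answer is 3.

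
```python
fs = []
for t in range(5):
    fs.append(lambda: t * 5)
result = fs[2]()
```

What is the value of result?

Step 1: All lambdas reference the same variable t (late binding).
Step 2: After the loop, t = 4. Every lambda returns t * 5.
Step 3: fs[2]() = 4 * 5 = 20

The answer is 20.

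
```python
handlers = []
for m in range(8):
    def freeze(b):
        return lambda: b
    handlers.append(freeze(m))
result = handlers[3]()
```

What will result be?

Step 1: freeze(m) creates a new scope capturing b = m at call time.
Step 2: handlers[3] = freeze(3), so its lambda captures b = 3.
Step 3: result = 3 (closure factory fixes late binding)

The answer is 3.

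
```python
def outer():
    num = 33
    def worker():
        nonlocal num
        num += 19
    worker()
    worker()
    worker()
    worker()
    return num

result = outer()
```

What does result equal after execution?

Step 1: num starts at 33.
Step 2: worker() is called 4 times, each adding 19.
Step 3: num = 33 + 19 * 4 = 109

The answer is 109.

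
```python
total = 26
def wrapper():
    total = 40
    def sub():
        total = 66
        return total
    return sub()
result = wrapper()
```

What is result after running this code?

Step 1: Three scopes define total: global (26), wrapper (40), sub (66).
Step 2: sub() has its own local total = 66, which shadows both enclosing and global.
Step 3: result = 66 (local wins in LEGB)

The answer is 66.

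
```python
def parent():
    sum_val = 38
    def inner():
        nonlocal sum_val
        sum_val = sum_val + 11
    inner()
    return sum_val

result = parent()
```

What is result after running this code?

Step 1: parent() sets sum_val = 38.
Step 2: inner() uses nonlocal to modify sum_val in parent's scope: sum_val = 38 + 11 = 49.
Step 3: parent() returns the modified sum_val = 49

The answer is 49.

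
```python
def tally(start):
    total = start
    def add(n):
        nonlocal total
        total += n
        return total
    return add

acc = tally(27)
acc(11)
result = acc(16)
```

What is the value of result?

Step 1: tally(27) creates closure with total = 27.
Step 2: First acc(11): total = 27 + 11 = 38.
Step 3: Second acc(16): total = 38 + 16 = 54. result = 54

The answer is 54.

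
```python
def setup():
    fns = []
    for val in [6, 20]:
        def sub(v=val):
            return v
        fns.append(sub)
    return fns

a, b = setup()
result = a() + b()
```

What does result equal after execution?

Step 1: Default argument v=val captures val at each iteration.
Step 2: a() returns 6 (captured at first iteration), b() returns 20 (captured at second).
Step 3: result = 6 + 20 = 26

The answer is 26.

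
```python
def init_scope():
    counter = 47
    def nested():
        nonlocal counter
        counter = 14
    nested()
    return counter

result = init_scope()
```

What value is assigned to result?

Step 1: init_scope() sets counter = 47.
Step 2: nested() uses nonlocal to reassign counter = 14.
Step 3: result = 14

The answer is 14.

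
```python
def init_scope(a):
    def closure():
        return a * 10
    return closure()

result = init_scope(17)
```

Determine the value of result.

Step 1: init_scope(17) binds parameter a = 17.
Step 2: closure() accesses a = 17 from enclosing scope.
Step 3: result = 17 * 10 = 170

The answer is 170.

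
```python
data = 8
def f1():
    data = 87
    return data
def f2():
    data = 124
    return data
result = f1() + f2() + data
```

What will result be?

Step 1: Each function shadows global data with its own local.
Step 2: f1() returns 87, f2() returns 124.
Step 3: Global data = 8 is unchanged. result = 87 + 124 + 8 = 219

The answer is 219.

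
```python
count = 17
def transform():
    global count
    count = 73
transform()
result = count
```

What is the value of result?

Step 1: count = 17 globally.
Step 2: transform() declares global count and sets it to 73.
Step 3: After transform(), global count = 73. result = 73

The answer is 73.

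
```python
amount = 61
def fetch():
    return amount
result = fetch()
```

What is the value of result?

Step 1: amount = 61 is defined in the global scope.
Step 2: fetch() looks up amount. No local amount exists, so Python checks the global scope via LEGB rule and finds amount = 61.
Step 3: result = 61

The answer is 61.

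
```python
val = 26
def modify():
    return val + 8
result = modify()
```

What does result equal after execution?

Step 1: val = 26 is defined globally.
Step 2: modify() looks up val from global scope = 26, then computes 26 + 8 = 34.
Step 3: result = 34

The answer is 34.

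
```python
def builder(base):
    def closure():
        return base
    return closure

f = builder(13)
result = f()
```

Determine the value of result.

Step 1: builder(13) creates closure capturing base = 13.
Step 2: f() returns the captured base = 13.
Step 3: result = 13

The answer is 13.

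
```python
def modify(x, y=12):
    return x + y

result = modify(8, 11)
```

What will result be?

Step 1: modify(8, 11) overrides default y with 11.
Step 2: Returns 8 + 11 = 19.
Step 3: result = 19

The answer is 19.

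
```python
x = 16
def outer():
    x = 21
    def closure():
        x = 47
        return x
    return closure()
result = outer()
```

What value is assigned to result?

Step 1: Three scopes define x: global (16), outer (21), closure (47).
Step 2: closure() has its own local x = 47, which shadows both enclosing and global.
Step 3: result = 47 (local wins in LEGB)

The answer is 47.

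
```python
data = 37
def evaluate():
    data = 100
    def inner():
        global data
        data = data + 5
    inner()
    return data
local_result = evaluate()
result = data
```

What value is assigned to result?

Step 1: Global data = 37. evaluate() creates local data = 100.
Step 2: inner() declares global data and adds 5: global data = 37 + 5 = 42.
Step 3: evaluate() returns its local data = 100 (unaffected by inner).
Step 4: result = global data = 42

The answer is 42.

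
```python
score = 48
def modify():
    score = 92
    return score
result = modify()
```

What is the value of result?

Step 1: Global score = 48.
Step 2: modify() creates local score = 92, shadowing the global.
Step 3: Returns local score = 92. result = 92

The answer is 92.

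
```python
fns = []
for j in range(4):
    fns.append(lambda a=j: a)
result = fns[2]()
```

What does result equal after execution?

Step 1: Default argument a=j captures j's value at each iteration.
Step 2: fns[2] captured a = 2 when j was 2.
Step 3: result = 2

The answer is 2.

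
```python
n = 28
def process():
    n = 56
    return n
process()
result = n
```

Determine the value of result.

Step 1: n = 28 globally.
Step 2: process() creates a LOCAL n = 56 (no global keyword!).
Step 3: The global n is unchanged. result = 28

The answer is 28.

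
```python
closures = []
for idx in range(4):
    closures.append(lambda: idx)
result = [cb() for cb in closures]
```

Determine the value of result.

Step 1: All 4 lambdas share the same variable idx.
Step 2: After the loop, idx = 3.
Step 3: Each call returns 3. result = [3, 3, 3, 3]

The answer is [3, 3, 3, 3].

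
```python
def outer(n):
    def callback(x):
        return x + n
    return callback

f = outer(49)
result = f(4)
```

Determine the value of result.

Step 1: outer(49) creates a closure that captures n = 49.
Step 2: f(4) calls the closure with x = 4, returning 4 + 49 = 53.
Step 3: result = 53

The answer is 53.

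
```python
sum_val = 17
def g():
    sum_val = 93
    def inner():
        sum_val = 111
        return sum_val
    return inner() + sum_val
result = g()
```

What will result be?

Step 1: g() has local sum_val = 93. inner() has local sum_val = 111.
Step 2: inner() returns its local sum_val = 111.
Step 3: g() returns 111 + its own sum_val (93) = 204

The answer is 204.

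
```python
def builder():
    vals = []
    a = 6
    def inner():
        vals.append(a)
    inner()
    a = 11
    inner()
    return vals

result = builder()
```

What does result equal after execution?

Step 1: a = 6. inner() appends current a to vals.
Step 2: First inner(): appends 6. Then a = 11.
Step 3: Second inner(): appends 11 (closure sees updated a). result = [6, 11]

The answer is [6, 11].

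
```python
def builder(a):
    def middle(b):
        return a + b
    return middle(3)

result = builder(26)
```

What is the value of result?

Step 1: builder(26) passes a = 26.
Step 2: middle(3) has b = 3, reads a = 26 from enclosing.
Step 3: result = 26 + 3 = 29

The answer is 29.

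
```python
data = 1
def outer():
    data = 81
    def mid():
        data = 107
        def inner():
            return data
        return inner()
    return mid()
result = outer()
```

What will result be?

Step 1: Three levels of shadowing: global 1, outer 81, mid 107.
Step 2: inner() finds data = 107 in enclosing mid() scope.
Step 3: result = 107

The answer is 107.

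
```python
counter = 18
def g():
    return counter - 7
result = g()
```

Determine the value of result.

Step 1: counter = 18 is defined globally.
Step 2: g() looks up counter from global scope = 18, then computes 18 - 7 = 11.
Step 3: result = 11

The answer is 11.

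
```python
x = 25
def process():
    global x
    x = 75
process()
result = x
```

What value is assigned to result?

Step 1: x = 25 globally.
Step 2: process() declares global x and sets it to 75.
Step 3: After process(), global x = 75. result = 75

The answer is 75.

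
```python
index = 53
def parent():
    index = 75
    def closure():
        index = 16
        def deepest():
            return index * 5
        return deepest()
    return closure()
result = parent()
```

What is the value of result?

Step 1: deepest() looks up index through LEGB: not local, finds index = 16 in enclosing closure().
Step 2: Returns 16 * 5 = 80.
Step 3: result = 80

The answer is 80.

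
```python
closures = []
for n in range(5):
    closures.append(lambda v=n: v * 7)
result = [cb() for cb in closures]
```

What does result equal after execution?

Step 1: Default arg v=n captures n at each iteration.
Step 2: closures[k] has v defaulting to k, returns k * 7.
Step 3: result = [0, 7, 14, 21, 28]

The answer is [0, 7, 14, 21, 28].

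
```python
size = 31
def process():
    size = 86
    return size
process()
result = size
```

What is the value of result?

Step 1: size = 31 globally.
Step 2: process() creates a LOCAL size = 86 (no global keyword!).
Step 3: The global size is unchanged. result = 31

The answer is 31.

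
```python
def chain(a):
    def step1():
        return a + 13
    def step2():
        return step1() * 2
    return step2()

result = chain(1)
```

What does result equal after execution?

Step 1: chain(1) captures a = 1.
Step 2: step2() calls step1() which returns 1 + 13 = 14.
Step 3: step2() returns 14 * 2 = 28

The answer is 28.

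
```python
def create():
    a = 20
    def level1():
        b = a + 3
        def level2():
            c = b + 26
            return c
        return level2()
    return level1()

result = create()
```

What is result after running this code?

Step 1: a = 20. b = a + 3 = 23.
Step 2: c = b + 26 = 23 + 26 = 49.
Step 3: result = 49

The answer is 49.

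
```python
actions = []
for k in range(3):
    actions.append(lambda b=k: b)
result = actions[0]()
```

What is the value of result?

Step 1: Default argument b=k captures k's value at each iteration.
Step 2: actions[0] captured b = 0 when k was 0.
Step 3: result = 0

The answer is 0.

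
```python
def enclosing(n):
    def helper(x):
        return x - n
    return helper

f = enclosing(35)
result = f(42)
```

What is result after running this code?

Step 1: enclosing(35) creates a closure capturing n = 35.
Step 2: f(42) computes 42 - 35 = 7.
Step 3: result = 7

The answer is 7.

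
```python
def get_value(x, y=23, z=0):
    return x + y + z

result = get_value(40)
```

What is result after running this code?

Step 1: get_value(40) uses defaults y = 23, z = 0.
Step 2: Returns 40 + 23 + 0 = 63.
Step 3: result = 63

The answer is 63.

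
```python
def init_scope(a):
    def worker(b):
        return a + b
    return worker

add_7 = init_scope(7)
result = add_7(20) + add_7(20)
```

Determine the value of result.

Step 1: add_7 captures a = 7.
Step 2: add_7(20) = 7 + 20 = 27, called twice.
Step 3: result = 27 + 27 = 54

The answer is 54.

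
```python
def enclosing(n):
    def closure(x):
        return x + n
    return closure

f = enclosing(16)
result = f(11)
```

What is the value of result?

Step 1: enclosing(16) creates a closure that captures n = 16.
Step 2: f(11) calls the closure with x = 11, returning 11 + 16 = 27.
Step 3: result = 27

The answer is 27.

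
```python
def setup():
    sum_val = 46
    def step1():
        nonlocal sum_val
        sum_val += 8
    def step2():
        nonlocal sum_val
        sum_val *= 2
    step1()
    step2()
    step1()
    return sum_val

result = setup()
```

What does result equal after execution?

Step 1: sum_val = 46.
Step 2: step1(): sum_val = 46 + 8 = 54.
Step 3: step2(): sum_val = 54 * 2 = 108.
Step 4: step1(): sum_val = 108 + 8 = 116. result = 116

The answer is 116.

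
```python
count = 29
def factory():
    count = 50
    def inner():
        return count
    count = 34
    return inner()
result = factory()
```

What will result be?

Step 1: factory() sets count = 50, then later count = 34.
Step 2: inner() is called after count is reassigned to 34. Closures capture variables by reference, not by value.
Step 3: result = 34

The answer is 34.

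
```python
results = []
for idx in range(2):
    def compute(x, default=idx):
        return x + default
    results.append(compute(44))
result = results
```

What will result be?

Step 1: Default argument default=idx is evaluated at function definition time.
Step 2: Each iteration creates compute with default = current idx value.
Step 3: compute(44) returns 44 + default. results = [44, 45]

The answer is [44, 45].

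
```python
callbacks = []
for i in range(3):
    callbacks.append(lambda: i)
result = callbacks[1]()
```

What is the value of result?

Step 1: The loop creates 3 lambdas, all referencing the same variable i.
Step 2: After the loop, i = 2 (final value).
Step 3: callbacks[1]() looks up i at call time and finds 2. This is the late binding gotcha. result = 2

The answer is 2.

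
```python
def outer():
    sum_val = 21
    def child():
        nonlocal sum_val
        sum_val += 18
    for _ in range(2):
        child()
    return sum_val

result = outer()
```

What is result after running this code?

Step 1: sum_val = 21.
Step 2: child() is called 2 times in a loop, each adding 18 via nonlocal.
Step 3: sum_val = 21 + 18 * 2 = 57

The answer is 57.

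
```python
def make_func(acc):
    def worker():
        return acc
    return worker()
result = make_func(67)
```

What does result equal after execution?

Step 1: make_func(67) binds parameter acc = 67.
Step 2: worker() looks up acc in enclosing scope and finds the parameter acc = 67.
Step 3: result = 67

The answer is 67.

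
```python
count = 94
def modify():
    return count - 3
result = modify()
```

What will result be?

Step 1: count = 94 is defined globally.
Step 2: modify() looks up count from global scope = 94, then computes 94 - 3 = 91.
Step 3: result = 91

The answer is 91.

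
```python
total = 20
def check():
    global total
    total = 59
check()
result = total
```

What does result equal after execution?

Step 1: total = 20 globally.
Step 2: check() declares global total and sets it to 59.
Step 3: After check(), global total = 59. result = 59

The answer is 59.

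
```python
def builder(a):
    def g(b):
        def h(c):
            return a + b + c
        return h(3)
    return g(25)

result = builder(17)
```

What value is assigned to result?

Step 1: a = 17, b = 25, c = 3 across three nested scopes.
Step 2: h() accesses all three via LEGB rule.
Step 3: result = 17 + 25 + 3 = 45

The answer is 45.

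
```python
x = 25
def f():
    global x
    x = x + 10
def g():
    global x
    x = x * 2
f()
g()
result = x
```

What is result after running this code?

Step 1: x = 25.
Step 2: f() adds 10: x = 25 + 10 = 35.
Step 3: g() doubles: x = 35 * 2 = 70.
Step 4: result = 70

The answer is 70.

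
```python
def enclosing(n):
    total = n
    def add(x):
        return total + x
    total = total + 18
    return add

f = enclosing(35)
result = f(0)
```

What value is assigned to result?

Step 1: enclosing(35) sets total = 35, then total = 35 + 18 = 53.
Step 2: Closures capture by reference, so add sees total = 53.
Step 3: f(0) returns 53 + 0 = 53

The answer is 53.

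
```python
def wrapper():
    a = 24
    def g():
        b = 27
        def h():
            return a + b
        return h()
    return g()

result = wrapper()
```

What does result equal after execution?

Step 1: wrapper() defines a = 24. g() defines b = 27.
Step 2: h() accesses both from enclosing scopes: a = 24, b = 27.
Step 3: result = 24 + 27 = 51

The answer is 51.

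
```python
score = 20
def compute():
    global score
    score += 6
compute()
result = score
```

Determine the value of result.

Step 1: score = 20 globally.
Step 2: compute() modifies global score: score += 6 = 26.
Step 3: result = 26

The answer is 26.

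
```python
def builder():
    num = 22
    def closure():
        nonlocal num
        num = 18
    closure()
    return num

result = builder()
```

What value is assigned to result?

Step 1: builder() sets num = 22.
Step 2: closure() uses nonlocal to reassign num = 18.
Step 3: result = 18

The answer is 18.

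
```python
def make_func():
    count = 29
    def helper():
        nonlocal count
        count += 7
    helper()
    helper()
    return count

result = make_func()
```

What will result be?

Step 1: count starts at 29.
Step 2: helper() is called 2 times, each adding 7.
Step 3: count = 29 + 7 * 2 = 43

The answer is 43.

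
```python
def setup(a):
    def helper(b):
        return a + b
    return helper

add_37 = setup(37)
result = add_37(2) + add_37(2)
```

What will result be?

Step 1: add_37 captures a = 37.
Step 2: add_37(2) = 37 + 2 = 39, called twice.
Step 3: result = 39 + 39 = 78

The answer is 78.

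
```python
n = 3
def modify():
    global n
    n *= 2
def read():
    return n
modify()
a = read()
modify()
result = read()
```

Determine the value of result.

Step 1: n = 3.
Step 2: First modify(): n = 3 * 2 = 6.
Step 3: Second modify(): n = 6 * 2 = 12.
Step 4: read() returns 12

The answer is 12.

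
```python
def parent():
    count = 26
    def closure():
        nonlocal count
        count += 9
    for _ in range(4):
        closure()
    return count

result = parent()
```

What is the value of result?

Step 1: count = 26.
Step 2: closure() is called 4 times in a loop, each adding 9 via nonlocal.
Step 3: count = 26 + 9 * 4 = 62

The answer is 62.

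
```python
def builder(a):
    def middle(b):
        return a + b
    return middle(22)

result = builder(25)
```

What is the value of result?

Step 1: builder(25) passes a = 25.
Step 2: middle(22) has b = 22, reads a = 25 from enclosing.
Step 3: result = 25 + 22 = 47

The answer is 47.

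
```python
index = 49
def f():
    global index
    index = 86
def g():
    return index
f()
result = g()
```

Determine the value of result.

Step 1: index = 49.
Step 2: f() sets global index = 86.
Step 3: g() reads global index = 86. result = 86

The answer is 86.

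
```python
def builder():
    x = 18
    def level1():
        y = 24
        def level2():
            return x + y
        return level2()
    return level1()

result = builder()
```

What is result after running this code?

Step 1: x = 18 in builder. y = 24 in level1.
Step 2: level2() reads x = 18 and y = 24 from enclosing scopes.
Step 3: result = 18 + 24 = 42

The answer is 42.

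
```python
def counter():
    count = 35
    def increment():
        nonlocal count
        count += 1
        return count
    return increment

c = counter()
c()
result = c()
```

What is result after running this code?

Step 1: counter() creates closure with count = 35.
Step 2: Each c() call increments count via nonlocal. After 2 calls: 35 + 2 = 37.
Step 3: result = 37

The answer is 37.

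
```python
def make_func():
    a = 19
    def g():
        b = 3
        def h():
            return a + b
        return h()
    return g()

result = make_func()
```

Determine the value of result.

Step 1: make_func() defines a = 19. g() defines b = 3.
Step 2: h() accesses both from enclosing scopes: a = 19, b = 3.
Step 3: result = 19 + 3 = 22

The answer is 22.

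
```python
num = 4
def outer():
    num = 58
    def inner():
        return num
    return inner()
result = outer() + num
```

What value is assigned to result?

Step 1: Global num = 4. outer() shadows with num = 58.
Step 2: inner() returns enclosing num = 58. outer() = 58.
Step 3: result = 58 + global num (4) = 62

The answer is 62.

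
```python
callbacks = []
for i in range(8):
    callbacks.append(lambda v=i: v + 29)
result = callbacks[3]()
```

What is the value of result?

Step 1: Default argument v=i captures i's value at definition time.
Step 2: callbacks[3] was defined when i = 3, so v defaults to 3.
Step 3: result = 3 + 29 = 32 (default arg fixes the late binding issue)

The answer is 32.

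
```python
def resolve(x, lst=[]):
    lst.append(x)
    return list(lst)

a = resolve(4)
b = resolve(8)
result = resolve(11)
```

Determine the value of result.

Step 1: Default list is shared. list() creates copies for return values.
Step 2: Internal list grows: [4] -> [4, 8] -> [4, 8, 11].
Step 3: result = [4, 8, 11]

The answer is [4, 8, 11].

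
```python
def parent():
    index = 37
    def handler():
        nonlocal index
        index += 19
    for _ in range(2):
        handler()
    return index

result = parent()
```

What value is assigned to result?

Step 1: index = 37.
Step 2: handler() is called 2 times in a loop, each adding 19 via nonlocal.
Step 3: index = 37 + 19 * 2 = 75

The answer is 75.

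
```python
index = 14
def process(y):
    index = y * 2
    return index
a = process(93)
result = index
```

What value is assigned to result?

Step 1: Global index = 14.
Step 2: process(93) creates local index = 93 * 2 = 186.
Step 3: Global index unchanged because no global keyword. result = 14

The answer is 14.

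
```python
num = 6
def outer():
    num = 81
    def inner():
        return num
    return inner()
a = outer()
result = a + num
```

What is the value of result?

Step 1: outer() has local num = 81. inner() reads from enclosing.
Step 2: outer() returns 81. Global num = 6 unchanged.
Step 3: result = 81 + 6 = 87

The answer is 87.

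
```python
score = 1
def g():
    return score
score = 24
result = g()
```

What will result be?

Step 1: score is first set to 1, then reassigned to 24.
Step 2: g() is called after the reassignment, so it looks up the current global score = 24.
Step 3: result = 24

The answer is 24.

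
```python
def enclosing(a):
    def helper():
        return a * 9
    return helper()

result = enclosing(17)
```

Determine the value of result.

Step 1: enclosing(17) binds parameter a = 17.
Step 2: helper() accesses a = 17 from enclosing scope.
Step 3: result = 17 * 9 = 153

The answer is 153.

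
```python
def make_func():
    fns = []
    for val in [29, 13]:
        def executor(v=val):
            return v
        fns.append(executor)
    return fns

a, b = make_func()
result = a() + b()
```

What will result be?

Step 1: Default argument v=val captures val at each iteration.
Step 2: a() returns 29 (captured at first iteration), b() returns 13 (captured at second).
Step 3: result = 29 + 13 = 42

The answer is 42.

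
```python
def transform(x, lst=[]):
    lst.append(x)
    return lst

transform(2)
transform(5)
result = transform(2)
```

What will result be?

Step 1: Mutable default argument gotcha! The list [] is created once.
Step 2: Each call appends to the SAME list: [2], [2, 5], [2, 5, 2].
Step 3: result = [2, 5, 2]

The answer is [2, 5, 2].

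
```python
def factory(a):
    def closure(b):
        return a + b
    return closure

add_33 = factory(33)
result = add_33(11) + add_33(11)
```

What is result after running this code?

Step 1: add_33 captures a = 33.
Step 2: add_33(11) = 33 + 11 = 44, called twice.
Step 3: result = 44 + 44 = 88

The answer is 88.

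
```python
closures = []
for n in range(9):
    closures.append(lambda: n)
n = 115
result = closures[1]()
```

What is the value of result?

Step 1: Lambdas capture the variable n by reference, not by value.
Step 2: After the loop, n is reassigned to 115.
Step 3: closures[1]() looks up the current n = 115. result = 115

The answer is 115.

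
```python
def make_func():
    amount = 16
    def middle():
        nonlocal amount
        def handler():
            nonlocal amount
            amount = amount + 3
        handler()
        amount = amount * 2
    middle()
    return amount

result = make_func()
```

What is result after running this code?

Step 1: amount = 16.
Step 2: handler() adds 3: amount = 16 + 3 = 19.
Step 3: middle() doubles: amount = 19 * 2 = 38.
Step 4: result = 38

The answer is 38.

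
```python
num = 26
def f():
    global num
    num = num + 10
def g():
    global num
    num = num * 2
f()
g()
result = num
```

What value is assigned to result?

Step 1: num = 26.
Step 2: f() adds 10: num = 26 + 10 = 36.
Step 3: g() doubles: num = 36 * 2 = 72.
Step 4: result = 72

The answer is 72.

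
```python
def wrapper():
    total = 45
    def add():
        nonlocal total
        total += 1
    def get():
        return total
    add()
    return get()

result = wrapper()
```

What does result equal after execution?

Step 1: total = 45. add() modifies it via nonlocal, get() reads it.
Step 2: add() makes total = 45 + 1 = 46.
Step 3: get() returns 46. result = 46

The answer is 46.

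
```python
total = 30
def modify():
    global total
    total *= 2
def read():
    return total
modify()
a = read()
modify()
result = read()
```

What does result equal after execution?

Step 1: total = 30.
Step 2: First modify(): total = 30 * 2 = 60.
Step 3: Second modify(): total = 60 * 2 = 120.
Step 4: read() returns 120

The answer is 120.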